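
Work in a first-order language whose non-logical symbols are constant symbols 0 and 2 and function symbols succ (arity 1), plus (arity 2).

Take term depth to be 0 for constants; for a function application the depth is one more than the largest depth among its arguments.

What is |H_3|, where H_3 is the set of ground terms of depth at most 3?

5552

Count level by level. With function symbols succ/1, plus/2, the terms of depth ≤ k are the 2 constants together with each function applied to depth-≤(k−1) tuples, so N_k = 2 + N_{k-1} + N_{k-1}^2.
N_0 = 2
N_1 = 2 + 2 + 2^2 = 8
N_2 = 2 + 8 + 8^2 = 74
N_3 = 2 + 74 + 74^2 = 5552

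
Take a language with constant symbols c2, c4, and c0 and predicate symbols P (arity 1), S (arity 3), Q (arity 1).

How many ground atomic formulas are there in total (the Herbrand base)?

33

With no function symbols, the Herbrand universe is just the 3 constants.
Ground atoms per predicate: P: 3, S: 3^3 = 27, Q: 3.
Herbrand base size = 3 + 27 + 3 = 33.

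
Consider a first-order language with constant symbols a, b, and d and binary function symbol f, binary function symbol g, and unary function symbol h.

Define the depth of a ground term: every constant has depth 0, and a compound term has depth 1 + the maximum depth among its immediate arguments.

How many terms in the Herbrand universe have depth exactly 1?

Write N_k for the number of ground terms of depth ≤ k. A term of depth ≤ k is either a constant or a function symbol applied to arguments of depth ≤ k−1, so N_k = 3 + N_{k-1}^2 + N_{k-1}^2 + N_{k-1}.
N_0 = 3
N_1 = 3 + 3^2 + 3^2 + 3 = 24
Terms of depth exactly 1: N_1 − N_0 = 24 − 3 = 21.

21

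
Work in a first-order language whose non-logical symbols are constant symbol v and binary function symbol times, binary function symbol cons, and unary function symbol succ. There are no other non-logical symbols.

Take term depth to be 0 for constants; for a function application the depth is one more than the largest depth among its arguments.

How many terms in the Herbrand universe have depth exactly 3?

2739

Let N_k count ground terms of depth at most k. Each non-constant term of depth ≤ k is some function symbol applied to depth-≤(k−1) arguments, giving N_k = 1 + N_{k-1}^2 + N_{k-1}^2 + N_{k-1}.
N_0 = 1
N_1 = 1 + 1^2 + 1^2 + 1 = 4
N_2 = 1 + 4^2 + 4^2 + 4 = 37
N_3 = 1 + 37^2 + 37^2 + 37 = 2776
Terms of depth exactly 3: N_3 − N_2 = 2776 − 37 = 2739.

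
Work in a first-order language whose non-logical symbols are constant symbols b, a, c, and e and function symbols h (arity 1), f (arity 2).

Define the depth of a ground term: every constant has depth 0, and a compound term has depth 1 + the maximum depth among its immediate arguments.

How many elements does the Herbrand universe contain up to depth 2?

Count level by level. With function symbols h/1, f/2, the terms of depth ≤ k are the 4 constants together with each function applied to depth-≤(k−1) tuples, so N_k = 4 + N_{k-1} + N_{k-1}^2.
N_0 = 4
N_1 = 4 + 4 + 4^2 = 24
N_2 = 4 + 24 + 24^2 = 604

604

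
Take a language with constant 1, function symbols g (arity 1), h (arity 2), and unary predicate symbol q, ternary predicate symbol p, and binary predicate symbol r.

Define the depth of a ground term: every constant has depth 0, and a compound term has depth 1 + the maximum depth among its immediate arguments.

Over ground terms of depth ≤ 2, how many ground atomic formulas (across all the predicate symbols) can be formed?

2379

First count ground terms of depth ≤ 2.
Count level by level. With function symbols g/1, h/2, the terms of depth ≤ k are the 1 constant together with each function applied to depth-≤(k−1) tuples, so N_k = 1 + N_{k-1} + N_{k-1}^2.
N_0 = 1
N_1 = 1 + 1 + 1^2 = 3
N_2 = 1 + 3 + 3^2 = 13
So |H| = 13.
Each predicate of arity r yields |H|^r ground atoms (one per choice of an r-tuple from H):
  q: 13;  p: 13^3 = 2197;  r: 13^2 = 169
Total ground atoms: 13 + 2197 + 169 = 2379.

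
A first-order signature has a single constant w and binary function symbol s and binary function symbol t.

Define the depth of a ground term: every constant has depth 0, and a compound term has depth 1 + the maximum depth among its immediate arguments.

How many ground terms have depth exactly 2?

16

Count level by level. With function symbols s/2, t/2, the terms of depth ≤ k are the 1 constant together with each function applied to depth-≤(k−1) tuples, so N_k = 1 + N_{k-1}^2 + N_{k-1}^2.
N_0 = 1
N_1 = 1 + 1^2 + 1^2 = 3
N_2 = 1 + 3^2 + 3^2 = 19
Terms of depth exactly 2: N_2 − N_1 = 19 − 3 = 16.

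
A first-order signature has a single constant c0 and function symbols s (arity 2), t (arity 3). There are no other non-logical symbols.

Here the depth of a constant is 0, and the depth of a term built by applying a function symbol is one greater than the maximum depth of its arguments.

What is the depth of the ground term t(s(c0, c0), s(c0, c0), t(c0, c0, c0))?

depth(s(c0, c0)) = 1 + max(0, 0) = 1
depth(t(c0, c0, c0)) = 1 + max(0, 0, 0) = 1
depth(t(s(c0, c0), s(c0, c0), t(c0, c0, c0))) = 1 + max(1, 1, 1) = 2

2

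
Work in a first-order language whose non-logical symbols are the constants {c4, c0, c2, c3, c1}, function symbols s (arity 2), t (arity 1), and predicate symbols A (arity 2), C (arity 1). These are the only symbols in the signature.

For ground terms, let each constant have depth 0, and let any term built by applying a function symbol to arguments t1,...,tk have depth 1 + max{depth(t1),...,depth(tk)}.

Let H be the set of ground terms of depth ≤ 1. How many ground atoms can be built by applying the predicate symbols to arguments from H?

1260

First count ground terms of depth ≤ 1.
Let N_k count ground terms of depth at most k. Each non-constant term of depth ≤ k is some function symbol applied to depth-≤(k−1) arguments, giving N_k = 5 + N_{k-1}^2 + N_{k-1}.
N_0 = 5
N_1 = 5 + 5^2 + 5 = 35
So |H| = 35.
A ground atom is a predicate applied to a tuple of terms from H, so the count is the sum over predicates of |H|^arity:
  A: 35^2 = 1225;  C: 35
Total ground atoms: 1225 + 35 = 1260.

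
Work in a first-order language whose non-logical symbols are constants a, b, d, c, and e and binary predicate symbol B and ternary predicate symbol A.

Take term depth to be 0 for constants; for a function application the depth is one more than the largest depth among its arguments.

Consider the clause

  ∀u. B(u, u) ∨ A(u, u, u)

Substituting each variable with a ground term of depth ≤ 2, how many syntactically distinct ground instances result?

5

Ground terms of depth ≤ 2:
  With no function symbols every ground term is a constant, so there are exactly 5 ground terms at every depth bound.
  N_0 = 5
  N_1 = 5
  N_2 = 5
So there are 5 ground terms available for substitution.
The variable u ranges independently over the available ground terms, and distinct assignments produce distinct instances.
Number of ground instances = 5.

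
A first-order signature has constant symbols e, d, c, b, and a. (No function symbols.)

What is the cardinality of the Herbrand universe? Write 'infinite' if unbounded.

5

There are no function symbols, so every ground term is one of the 5 constants.
The Herbrand universe is {e, d, c, b, a}, which is finite with 5 elements.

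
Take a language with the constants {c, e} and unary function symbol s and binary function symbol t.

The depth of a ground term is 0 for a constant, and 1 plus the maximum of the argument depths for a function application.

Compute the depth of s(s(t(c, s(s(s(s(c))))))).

depth(s(c)) = 1 + depth(c) = 1 + 0 = 1
depth(s(s(c))) = 1 + depth(s(c)) = 1 + 1 = 2
depth(s(s(s(c)))) = 1 + depth(s(s(c))) = 1 + 2 = 3
depth(s(s(s(s(c))))) = 1 + depth(s(s(s(c)))) = 1 + 3 = 4
depth(t(c, s(s(s(s(c)))))) = 1 + max(0, 4) = 5
depth(s(t(c, s(s(s(s(c))))))) = 1 + depth(t(c, s(s(s(s(c)))))) = 1 + 5 = 6
depth(s(s(t(c, s(s(s(s(c)))))))) = 1 + depth(s(t(c, s(s(s(s(c))))))) = 1 + 6 = 7

7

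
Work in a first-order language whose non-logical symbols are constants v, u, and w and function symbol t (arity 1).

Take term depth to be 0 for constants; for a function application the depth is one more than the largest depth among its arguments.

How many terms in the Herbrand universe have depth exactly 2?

Write N_k for the number of ground terms of depth ≤ k. A term of depth ≤ k is either a constant or a function symbol applied to arguments of depth ≤ k−1, so N_k = 3 + N_{k-1}.
N_0 = 3
N_1 = 3 + 3 = 6
N_2 = 3 + 6 = 9
Terms of depth exactly 2: N_2 − N_1 = 9 − 6 = 3.

3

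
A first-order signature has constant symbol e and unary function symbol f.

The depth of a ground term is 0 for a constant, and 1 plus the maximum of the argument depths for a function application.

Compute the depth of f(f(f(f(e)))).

depth(f(e)) = 1 + depth(e) = 1 + 0 = 1
depth(f(f(e))) = 1 + depth(f(e)) = 1 + 1 = 2
depth(f(f(f(e)))) = 1 + depth(f(f(e))) = 1 + 2 = 3
depth(f(f(f(f(e))))) = 1 + depth(f(f(f(e)))) = 1 + 3 = 4

4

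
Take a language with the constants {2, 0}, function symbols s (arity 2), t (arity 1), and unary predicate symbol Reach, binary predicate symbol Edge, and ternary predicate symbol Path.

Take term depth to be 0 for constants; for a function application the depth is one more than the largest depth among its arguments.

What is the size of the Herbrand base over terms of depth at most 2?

410774

First count ground terms of depth ≤ 2.
Let N_k count ground terms of depth at most k. Each non-constant term of depth ≤ k is some function symbol applied to depth-≤(k−1) arguments, giving N_k = 2 + N_{k-1}^2 + N_{k-1}.
N_0 = 2
N_1 = 2 + 2^2 + 2 = 8
N_2 = 2 + 8^2 + 8 = 74
So |H| = 74.
For each predicate symbol, the number of ground atoms is |H| raised to its arity; summing:
  Reach: 74;  Edge: 74^2 = 5476;  Path: 74^3 = 405224
Total ground atoms: 74 + 5476 + 405224 = 410774.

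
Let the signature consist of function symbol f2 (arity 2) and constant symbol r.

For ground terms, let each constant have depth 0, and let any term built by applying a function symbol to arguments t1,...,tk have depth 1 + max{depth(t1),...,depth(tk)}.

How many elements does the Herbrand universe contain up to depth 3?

If N_k denotes the number of depth-≤k ground terms, the 1 constant gives N_0 = 1, and each function symbol of arity r contributes N_{k-1}^r new terms at level k: N_k = 1 + N_{k-1}^2.
N_0 = 1
N_1 = 1 + 1^2 = 2
N_2 = 1 + 2^2 = 5
N_3 = 1 + 5^2 = 26

26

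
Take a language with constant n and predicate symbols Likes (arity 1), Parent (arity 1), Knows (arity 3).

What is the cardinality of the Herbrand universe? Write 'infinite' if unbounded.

1

There are no function symbols, so the only ground term is the single constant.
The Herbrand universe is {n}, finite with 1 element.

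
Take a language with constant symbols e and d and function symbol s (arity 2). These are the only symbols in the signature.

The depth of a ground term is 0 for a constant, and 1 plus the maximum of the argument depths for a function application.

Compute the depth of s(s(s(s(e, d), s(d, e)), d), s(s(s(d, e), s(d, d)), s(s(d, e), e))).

depth(s(e, d)) = 1 + max(0, 0) = 1
depth(s(d, e)) = 1 + max(0, 0) = 1
depth(s(s(e, d), s(d, e))) = 1 + max(1, 1) = 2
depth(s(s(s(e, d), s(d, e)), d)) = 1 + max(2, 0) = 3
depth(s(d, d)) = 1 + max(0, 0) = 1
depth(s(s(d, e), s(d, d))) = 1 + max(1, 1) = 2
depth(s(s(d, e), e)) = 1 + max(1, 0) = 2
depth(s(s(s(d, e), s(d, d)), s(s(d, e), e))) = 1 + max(2, 2) = 3
depth(s(s(s(s(e, d), s(d, e)), d), s(s(s(d, e), s(d, d)), s(s(d, e), e)))) = 1 + max(3, 3) = 4

4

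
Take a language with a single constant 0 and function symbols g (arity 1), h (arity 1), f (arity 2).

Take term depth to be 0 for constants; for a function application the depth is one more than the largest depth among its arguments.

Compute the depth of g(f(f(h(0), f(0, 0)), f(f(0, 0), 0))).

4

depth(h(0)) = 1 + depth(0) = 1 + 0 = 1
depth(f(0, 0)) = 1 + max(0, 0) = 1
depth(f(h(0), f(0, 0))) = 1 + max(1, 1) = 2
depth(f(f(0, 0), 0)) = 1 + max(1, 0) = 2
depth(f(f(h(0), f(0, 0)), f(f(0, 0), 0))) = 1 + max(2, 2) = 3
depth(g(f(f(h(0), f(0, 0)), f(f(0, 0), 0)))) = 1 + depth(f(f(h(0), f(0, 0)), f(f(0, 0), 0))) = 1 + 3 = 4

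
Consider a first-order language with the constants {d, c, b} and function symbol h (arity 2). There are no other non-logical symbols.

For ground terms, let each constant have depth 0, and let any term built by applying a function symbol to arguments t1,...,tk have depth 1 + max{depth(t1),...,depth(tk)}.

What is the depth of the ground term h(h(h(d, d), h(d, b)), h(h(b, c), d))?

3

depth(h(d, d)) = 1 + max(0, 0) = 1
depth(h(d, b)) = 1 + max(0, 0) = 1
depth(h(h(d, d), h(d, b))) = 1 + max(1, 1) = 2
depth(h(b, c)) = 1 + max(0, 0) = 1
depth(h(h(b, c), d)) = 1 + max(1, 0) = 2
depth(h(h(h(d, d), h(d, b)), h(h(b, c), d))) = 1 + max(2, 2) = 3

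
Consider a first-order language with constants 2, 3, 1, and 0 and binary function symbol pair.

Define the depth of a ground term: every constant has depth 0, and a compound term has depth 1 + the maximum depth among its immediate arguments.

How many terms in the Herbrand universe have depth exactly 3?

Write N_k for the number of ground terms of depth ≤ k. A term of depth ≤ k is either a constant or a function symbol applied to arguments of depth ≤ k−1, so N_k = 4 + N_{k-1}^2.
N_0 = 4
N_1 = 4 + 4^2 = 20
N_2 = 4 + 20^2 = 404
N_3 = 4 + 404^2 = 163220
Terms of depth exactly 3: N_3 − N_2 = 163220 − 404 = 162816.

162816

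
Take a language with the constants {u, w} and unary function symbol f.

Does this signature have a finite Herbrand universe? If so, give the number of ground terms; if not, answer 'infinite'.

The signature has at least one function symbol (f, arity 1) and at least one constant (u).
Iterating f gives infinitely many distinct ground terms: u, f(u), f(f(u)), ...
So the Herbrand universe is infinite.

infinite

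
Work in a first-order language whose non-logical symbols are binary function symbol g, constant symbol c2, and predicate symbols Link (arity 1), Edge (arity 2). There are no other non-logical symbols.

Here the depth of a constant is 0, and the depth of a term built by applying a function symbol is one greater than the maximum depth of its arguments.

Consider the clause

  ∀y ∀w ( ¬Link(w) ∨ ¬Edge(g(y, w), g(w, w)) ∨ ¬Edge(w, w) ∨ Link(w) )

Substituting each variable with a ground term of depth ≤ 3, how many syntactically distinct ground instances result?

Ground terms of depth ≤ 3:
  Let N_k count ground terms of depth at most k. Each non-constant term of depth ≤ k is some function symbol applied to depth-≤(k−1) arguments, giving N_k = 1 + N_{k-1}^2.
  N_0 = 1
  N_1 = 1 + 1^2 = 2
  N_2 = 1 + 2^2 = 5
  N_3 = 1 + 5^2 = 26
So there are 26 ground terms available for substitution.
There are 2 variables to instantiate (y, w), each occurring in at least one literal, so different choices give different ground instances.
Number of ground instances = 26^2 = 676.

676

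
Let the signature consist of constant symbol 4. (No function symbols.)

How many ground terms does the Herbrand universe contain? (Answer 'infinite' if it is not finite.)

1

There are no function symbols, so the only ground term is the single constant.
The Herbrand universe is {4}, finite with 1 element.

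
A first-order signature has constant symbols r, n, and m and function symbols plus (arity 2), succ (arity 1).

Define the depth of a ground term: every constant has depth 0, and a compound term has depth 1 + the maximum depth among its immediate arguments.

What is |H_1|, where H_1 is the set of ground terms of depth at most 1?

Let N_k = |{terms of depth ≤ k}|. Then N_0 = 3 and N_k = 3 + N_{k-1}^2 + N_{k-1} for k ≥ 1 (one summand per function symbol, arity giving the exponent).
N_0 = 3
N_1 = 3 + 3^2 + 3 = 15

15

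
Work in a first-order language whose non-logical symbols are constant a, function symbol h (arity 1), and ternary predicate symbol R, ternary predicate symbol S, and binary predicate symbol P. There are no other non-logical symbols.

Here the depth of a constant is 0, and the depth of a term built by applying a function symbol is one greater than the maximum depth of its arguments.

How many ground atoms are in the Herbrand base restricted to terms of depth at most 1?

20

First count ground terms of depth ≤ 1.
Let N_k = |{terms of depth ≤ k}|. Then N_0 = 1 and N_k = 1 + N_{k-1} for k ≥ 1 (one summand per function symbol, arity giving the exponent).
N_0 = 1
N_1 = 1 + 1 = 2
So |H| = 2.
Ground atoms are formed by filling each argument slot of a predicate with a term from H, so an r-ary predicate gives |H|^r atoms:
  R: 2^3 = 8;  S: 2^3 = 8;  P: 2^2 = 4
Total ground atoms: 8 + 8 + 4 = 20.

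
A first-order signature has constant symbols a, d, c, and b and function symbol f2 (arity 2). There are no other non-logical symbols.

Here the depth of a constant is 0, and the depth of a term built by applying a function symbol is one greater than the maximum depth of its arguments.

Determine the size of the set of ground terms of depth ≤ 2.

404

Write N_k for the number of ground terms of depth ≤ k. A term of depth ≤ k is either a constant or a function symbol applied to arguments of depth ≤ k−1, so N_k = 4 + N_{k-1}^2.
N_0 = 4
N_1 = 4 + 4^2 = 20
N_2 = 4 + 20^2 = 404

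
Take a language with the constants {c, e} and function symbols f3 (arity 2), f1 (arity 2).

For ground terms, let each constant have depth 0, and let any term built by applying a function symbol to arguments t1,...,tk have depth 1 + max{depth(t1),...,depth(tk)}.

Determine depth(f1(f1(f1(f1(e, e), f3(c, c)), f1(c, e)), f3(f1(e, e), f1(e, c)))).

depth(f1(e, e)) = 1 + max(0, 0) = 1
depth(f3(c, c)) = 1 + max(0, 0) = 1
depth(f1(f1(e, e), f3(c, c))) = 1 + max(1, 1) = 2
depth(f1(c, e)) = 1 + max(0, 0) = 1
depth(f1(f1(f1(e, e), f3(c, c)), f1(c, e))) = 1 + max(2, 1) = 3
depth(f1(e, c)) = 1 + max(0, 0) = 1
depth(f3(f1(e, e), f1(e, c))) = 1 + max(1, 1) = 2
depth(f1(f1(f1(f1(e, e), f3(c, c)), f1(c, e)), f3(f1(e, e), f1(e, c)))) = 1 + max(3, 2) = 4

4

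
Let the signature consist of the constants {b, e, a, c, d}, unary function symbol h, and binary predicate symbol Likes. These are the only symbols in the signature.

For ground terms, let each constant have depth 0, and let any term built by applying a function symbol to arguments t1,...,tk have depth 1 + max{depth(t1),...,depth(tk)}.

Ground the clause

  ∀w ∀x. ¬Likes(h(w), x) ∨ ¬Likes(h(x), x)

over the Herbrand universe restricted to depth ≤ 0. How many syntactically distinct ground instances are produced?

Ground terms of depth ≤ 0:
  If N_k denotes the number of depth-≤k ground terms, the 5 constants give N_0 = 5, and each function symbol of arity r contributes N_{k-1}^r new terms at level k: N_k = 5 + N_{k-1}.
  N_0 = 5
So there are 5 ground terms available for substitution.
The body mentions every one of the 2 quantified variables; since ground terms form a free algebra, no two substitutions collapse to the same formula.
Number of ground instances = 5^2 = 25.

25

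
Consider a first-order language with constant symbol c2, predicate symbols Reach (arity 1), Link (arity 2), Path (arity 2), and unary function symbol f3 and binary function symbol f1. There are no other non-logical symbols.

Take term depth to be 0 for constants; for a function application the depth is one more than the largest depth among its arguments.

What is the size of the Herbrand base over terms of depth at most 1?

First count ground terms of depth ≤ 1.
Let N_k count ground terms of depth at most k. Each non-constant term of depth ≤ k is some function symbol applied to depth-≤(k−1) arguments, giving N_k = 1 + N_{k-1} + N_{k-1}^2.
N_0 = 1
N_1 = 1 + 1 + 1^2 = 3
So |H| = 3.
For each predicate symbol, the number of ground atoms is |H| raised to its arity; summing:
  Reach: 3;  Link: 3^2 = 9;  Path: 3^2 = 9
Total ground atoms: 3 + 9 + 9 = 21.

21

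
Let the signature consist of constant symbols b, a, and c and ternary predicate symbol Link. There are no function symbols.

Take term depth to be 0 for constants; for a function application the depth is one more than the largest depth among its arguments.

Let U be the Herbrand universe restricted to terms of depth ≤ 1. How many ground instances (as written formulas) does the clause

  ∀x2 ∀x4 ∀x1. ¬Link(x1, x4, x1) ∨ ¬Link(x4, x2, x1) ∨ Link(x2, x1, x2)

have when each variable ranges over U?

Ground terms of depth ≤ 1:
  With no function symbols every ground term is a constant, so there are exactly 3 ground terms at every depth bound.
  N_0 = 3
  N_1 = 3
So there are 3 ground terms available for substitution.
There are 3 variables to instantiate (x2, x4, x1), each occurring in at least one literal, so different choices give different ground instances.
Number of ground instances = 3^3 = 27.

27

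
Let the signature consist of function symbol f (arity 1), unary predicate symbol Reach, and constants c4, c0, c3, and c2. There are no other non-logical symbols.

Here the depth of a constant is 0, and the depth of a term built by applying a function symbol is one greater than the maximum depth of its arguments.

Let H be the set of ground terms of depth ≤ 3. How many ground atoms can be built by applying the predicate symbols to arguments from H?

First count ground terms of depth ≤ 3.
Count level by level. With function symbols f/1, the terms of depth ≤ k are the 4 constants together with each function applied to depth-≤(k−1) tuples, so N_k = 4 + N_{k-1}.
N_0 = 4
N_1 = 4 + 4 = 8
N_2 = 4 + 8 = 12
N_3 = 4 + 12 = 16
So |H| = 16.
Each predicate of arity r yields |H|^r ground atoms (one per choice of an r-tuple from H):
  Reach: 16
Total ground atoms: 16.

16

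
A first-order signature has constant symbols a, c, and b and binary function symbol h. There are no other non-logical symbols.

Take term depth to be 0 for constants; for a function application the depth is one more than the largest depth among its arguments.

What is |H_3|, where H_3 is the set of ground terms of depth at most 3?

Count level by level. With function symbols h/2, the terms of depth ≤ k are the 3 constants together with each function applied to depth-≤(k−1) tuples, so N_k = 3 + N_{k-1}^2.
N_0 = 3
N_1 = 3 + 3^2 = 12
N_2 = 3 + 12^2 = 147
N_3 = 3 + 147^2 = 21612

21612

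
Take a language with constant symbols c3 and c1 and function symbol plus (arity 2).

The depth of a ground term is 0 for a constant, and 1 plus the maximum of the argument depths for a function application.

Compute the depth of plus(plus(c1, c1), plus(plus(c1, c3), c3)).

depth(plus(c1, c1)) = 1 + max(0, 0) = 1
depth(plus(c1, c3)) = 1 + max(0, 0) = 1
depth(plus(plus(c1, c3), c3)) = 1 + max(1, 0) = 2
depth(plus(plus(c1, c1), plus(plus(c1, c3), c3))) = 1 + max(1, 2) = 3

3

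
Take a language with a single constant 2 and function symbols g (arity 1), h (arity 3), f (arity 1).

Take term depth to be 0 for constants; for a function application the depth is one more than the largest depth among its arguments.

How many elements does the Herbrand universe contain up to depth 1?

Write N_k for the number of ground terms of depth ≤ k. A term of depth ≤ k is either a constant or a function symbol applied to arguments of depth ≤ k−1, so N_k = 1 + N_{k-1} + N_{k-1}^3 + N_{k-1}.
N_0 = 1
N_1 = 1 + 1 + 1^3 + 1 = 4
Explicitly: 2, g(2), h(2, 2, 2), f(2).

4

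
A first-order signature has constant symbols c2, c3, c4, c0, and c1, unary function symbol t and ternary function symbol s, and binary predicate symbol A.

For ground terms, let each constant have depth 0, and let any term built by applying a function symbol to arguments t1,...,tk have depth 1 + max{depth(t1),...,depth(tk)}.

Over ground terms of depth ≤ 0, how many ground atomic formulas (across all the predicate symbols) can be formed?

25

First count ground terms of depth ≤ 0.
If N_k denotes the number of depth-≤k ground terms, the 5 constants give N_0 = 5, and each function symbol of arity r contributes N_{k-1}^r new terms at level k: N_k = 5 + N_{k-1} + N_{k-1}^3.
N_0 = 5
Explicitly: c2, c3, c4, c0, c1.
So |H| = 5.
Each predicate of arity r yields |H|^r ground atoms (one per choice of an r-tuple from H):
  A: 5^2 = 25
Total ground atoms: 25.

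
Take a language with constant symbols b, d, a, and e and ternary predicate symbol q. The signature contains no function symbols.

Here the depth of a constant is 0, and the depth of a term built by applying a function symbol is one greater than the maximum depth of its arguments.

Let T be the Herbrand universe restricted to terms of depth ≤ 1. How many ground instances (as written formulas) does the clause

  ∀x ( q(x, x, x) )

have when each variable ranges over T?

Ground terms of depth ≤ 1:
  With no function symbols every ground term is a constant, so there are exactly 4 ground terms at every depth bound.
  N_0 = 4
  N_1 = 4
So there are 4 ground terms available for substitution.
The variable x ranges independently over the available ground terms, and distinct assignments produce distinct instances.
Number of ground instances = 4.

4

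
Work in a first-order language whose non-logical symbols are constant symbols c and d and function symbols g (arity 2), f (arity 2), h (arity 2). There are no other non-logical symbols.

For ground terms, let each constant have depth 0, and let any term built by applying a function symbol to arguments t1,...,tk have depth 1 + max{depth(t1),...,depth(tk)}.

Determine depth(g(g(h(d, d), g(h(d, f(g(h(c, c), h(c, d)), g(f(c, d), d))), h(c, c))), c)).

depth(h(d, d)) = 1 + max(0, 0) = 1
depth(h(c, c)) = 1 + max(0, 0) = 1
depth(h(c, d)) = 1 + max(0, 0) = 1
depth(g(h(c, c), h(c, d))) = 1 + max(1, 1) = 2
depth(f(c, d)) = 1 + max(0, 0) = 1
depth(g(f(c, d), d)) = 1 + max(1, 0) = 2
depth(f(g(h(c, c), h(c, d)), g(f(c, d), d))) = 1 + max(2, 2) = 3
depth(h(d, f(g(h(c, c), h(c, d)), g(f(c, d), d)))) = 1 + max(0, 3) = 4
depth(g(h(d, f(g(h(c, c), h(c, d)), g(f(c, d), d))), h(c, c))) = 1 + max(4, 1) = 5
depth(g(h(d, d), g(h(d, f(g(h(c, c), h(c, d)), g(f(c, d), d))), h(c, c)))) = 1 + max(1, 5) = 6
depth(g(g(h(d, d), g(h(d, f(g(h(c, c), h(c, d)), g(f(c, d), d))), h(c, c))), c)) = 1 + max(6, 0) = 7

7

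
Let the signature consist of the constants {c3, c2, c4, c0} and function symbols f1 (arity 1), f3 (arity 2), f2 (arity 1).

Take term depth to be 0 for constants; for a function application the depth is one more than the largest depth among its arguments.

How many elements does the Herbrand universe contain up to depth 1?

28

Write N_k for the number of ground terms of depth ≤ k. A term of depth ≤ k is either a constant or a function symbol applied to arguments of depth ≤ k−1, so N_k = 4 + N_{k-1} + N_{k-1}^2 + N_{k-1}.
N_0 = 4
N_1 = 4 + 4 + 4^2 + 4 = 28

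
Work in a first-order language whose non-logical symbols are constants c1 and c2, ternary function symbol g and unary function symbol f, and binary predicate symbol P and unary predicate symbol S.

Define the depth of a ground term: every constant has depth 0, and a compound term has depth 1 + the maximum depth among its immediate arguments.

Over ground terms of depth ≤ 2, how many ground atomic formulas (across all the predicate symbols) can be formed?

3036306

First count ground terms of depth ≤ 2.
Let N_k count ground terms of depth at most k. Each non-constant term of depth ≤ k is some function symbol applied to depth-≤(k−1) arguments, giving N_k = 2 + N_{k-1}^3 + N_{k-1}.
N_0 = 2
N_1 = 2 + 2^3 + 2 = 12
N_2 = 2 + 12^3 + 12 = 1742
So |H| = 1742.
Each predicate of arity r yields |H|^r ground atoms (one per choice of an r-tuple from H):
  P: 1742^2 = 3034564;  S: 1742
Total ground atoms: 3034564 + 1742 = 3036306.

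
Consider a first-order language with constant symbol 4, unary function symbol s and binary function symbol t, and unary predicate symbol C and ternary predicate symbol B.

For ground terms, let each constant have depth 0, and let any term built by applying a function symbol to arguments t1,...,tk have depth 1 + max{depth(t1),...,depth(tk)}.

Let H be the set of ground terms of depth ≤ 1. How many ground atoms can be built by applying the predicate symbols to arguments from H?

First count ground terms of depth ≤ 1.
Let N_k count ground terms of depth at most k. Each non-constant term of depth ≤ k is some function symbol applied to depth-≤(k−1) arguments, giving N_k = 1 + N_{k-1} + N_{k-1}^2.
N_0 = 1
N_1 = 1 + 1 + 1^2 = 3
So |H| = 3.
A ground atom is a predicate applied to a tuple of terms from H, so the count is the sum over predicates of |H|^arity:
  C: 3;  B: 3^3 = 27
Total ground atoms: 3 + 27 = 30.

30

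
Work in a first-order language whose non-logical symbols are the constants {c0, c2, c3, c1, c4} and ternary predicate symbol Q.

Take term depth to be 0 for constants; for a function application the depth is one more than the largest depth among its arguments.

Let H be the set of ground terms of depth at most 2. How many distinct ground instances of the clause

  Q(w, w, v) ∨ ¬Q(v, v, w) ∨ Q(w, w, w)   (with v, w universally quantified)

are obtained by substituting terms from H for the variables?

Ground terms of depth ≤ 2:
  With no function symbols every ground term is a constant, so there are exactly 5 ground terms at every depth bound.
  N_0 = 5
  N_1 = 5
  N_2 = 5
So there are 5 ground terms available for substitution.
The clause has 2 distinct variables (v, w), each appearing in the body. In the free term algebra distinct substitutions yield syntactically distinct ground instances.
Number of ground instances = 5^2 = 25.

25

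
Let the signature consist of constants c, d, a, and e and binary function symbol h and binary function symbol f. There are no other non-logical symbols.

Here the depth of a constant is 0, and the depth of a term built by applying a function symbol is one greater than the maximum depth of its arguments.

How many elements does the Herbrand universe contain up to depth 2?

If N_k denotes the number of depth-≤k ground terms, the 4 constants give N_0 = 4, and each function symbol of arity r contributes N_{k-1}^r new terms at level k: N_k = 4 + N_{k-1}^2 + N_{k-1}^2.
N_0 = 4
N_1 = 4 + 4^2 + 4^2 = 36
N_2 = 4 + 36^2 + 36^2 = 2596

2596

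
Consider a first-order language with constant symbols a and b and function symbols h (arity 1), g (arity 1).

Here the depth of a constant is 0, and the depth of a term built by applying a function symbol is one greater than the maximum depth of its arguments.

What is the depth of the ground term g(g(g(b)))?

3

depth(g(b)) = 1 + depth(b) = 1 + 0 = 1
depth(g(g(b))) = 1 + depth(g(b)) = 1 + 1 = 2
depth(g(g(g(b)))) = 1 + depth(g(g(b))) = 1 + 2 = 3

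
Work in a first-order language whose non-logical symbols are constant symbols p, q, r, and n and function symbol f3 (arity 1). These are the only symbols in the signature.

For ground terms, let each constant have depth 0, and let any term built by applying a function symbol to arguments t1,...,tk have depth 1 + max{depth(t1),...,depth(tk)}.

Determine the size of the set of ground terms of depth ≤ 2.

12

Count level by level. With function symbols f3/1, the terms of depth ≤ k are the 4 constants together with each function applied to depth-≤(k−1) tuples, so N_k = 4 + N_{k-1}.
N_0 = 4
N_1 = 4 + 4 = 8
N_2 = 4 + 8 = 12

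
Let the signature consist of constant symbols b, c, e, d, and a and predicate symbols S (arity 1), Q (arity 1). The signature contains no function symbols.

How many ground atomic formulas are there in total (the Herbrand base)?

With no function symbols, the Herbrand universe is just the 5 constants.
Ground atoms per predicate: S: 5, Q: 5.
Herbrand base size = 5 + 5 = 10.

10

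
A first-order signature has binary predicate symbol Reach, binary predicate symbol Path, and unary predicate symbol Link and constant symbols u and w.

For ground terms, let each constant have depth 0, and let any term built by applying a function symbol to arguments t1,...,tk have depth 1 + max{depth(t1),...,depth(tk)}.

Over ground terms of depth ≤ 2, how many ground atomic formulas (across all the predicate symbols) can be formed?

First count ground terms of depth ≤ 2.
With no function symbols every ground term is a constant, so there are exactly 2 ground terms at every depth bound.
N_0 = 2
N_1 = 2
N_2 = 2
Explicitly: u, w.
So |H| = 2.
A ground atom is a predicate applied to a tuple of terms from H, so the count is the sum over predicates of |H|^arity:
  Reach: 2^2 = 4;  Path: 2^2 = 4;  Link: 2
Total ground atoms: 4 + 4 + 2 = 10.

10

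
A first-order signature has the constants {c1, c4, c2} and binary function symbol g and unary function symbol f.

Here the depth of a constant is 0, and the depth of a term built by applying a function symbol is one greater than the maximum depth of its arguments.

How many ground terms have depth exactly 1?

12

Let N_k = |{terms of depth ≤ k}|. Then N_0 = 3 and N_k = 3 + N_{k-1}^2 + N_{k-1} for k ≥ 1 (one summand per function symbol, arity giving the exponent).
N_0 = 3
N_1 = 3 + 3^2 + 3 = 15
Terms of depth exactly 1: N_1 − N_0 = 15 − 3 = 12.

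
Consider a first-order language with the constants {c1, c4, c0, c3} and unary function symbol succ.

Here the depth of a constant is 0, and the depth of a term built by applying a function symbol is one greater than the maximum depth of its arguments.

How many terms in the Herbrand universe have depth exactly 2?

4

Let N_k count ground terms of depth at most k. Each non-constant term of depth ≤ k is some function symbol applied to depth-≤(k−1) arguments, giving N_k = 4 + N_{k-1}.
N_0 = 4
N_1 = 4 + 4 = 8
N_2 = 4 + 8 = 12
Terms of depth exactly 2: N_2 − N_1 = 12 − 8 = 4.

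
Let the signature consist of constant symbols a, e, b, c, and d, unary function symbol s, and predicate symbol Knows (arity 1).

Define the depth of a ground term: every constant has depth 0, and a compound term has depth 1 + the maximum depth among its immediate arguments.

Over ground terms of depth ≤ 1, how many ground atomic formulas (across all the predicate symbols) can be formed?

10

First count ground terms of depth ≤ 1.
Write N_k for the number of ground terms of depth ≤ k. A term of depth ≤ k is either a constant or a function symbol applied to arguments of depth ≤ k−1, so N_k = 5 + N_{k-1}.
N_0 = 5
N_1 = 5 + 5 = 10
So |H| = 10.
A ground atom is a predicate applied to a tuple of terms from H, so the count is the sum over predicates of |H|^arity:
  Knows: 10
Total ground atoms: 10.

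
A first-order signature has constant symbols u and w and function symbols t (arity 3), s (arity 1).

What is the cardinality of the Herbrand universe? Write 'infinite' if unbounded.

infinite

The signature has at least one function symbol (t, arity 3) and at least one constant (u).
Iterating t gives infinitely many distinct ground terms: u, t(u, u, u), t(t(u, u, u), t(u, u, u), t(u, u, u)), ...
So the Herbrand universe is infinite.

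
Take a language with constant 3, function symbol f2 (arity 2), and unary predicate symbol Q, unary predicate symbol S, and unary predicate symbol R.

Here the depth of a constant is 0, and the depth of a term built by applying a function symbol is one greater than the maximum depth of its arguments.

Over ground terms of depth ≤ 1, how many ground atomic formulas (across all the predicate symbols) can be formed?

First count ground terms of depth ≤ 1.
Let N_k = |{terms of depth ≤ k}|. Then N_0 = 1 and N_k = 1 + N_{k-1}^2 for k ≥ 1 (one summand per function symbol, arity giving the exponent).
N_0 = 1
N_1 = 1 + 1^2 = 2
Explicitly: 3, f2(3, 3).
So |H| = 2.
Ground atoms are formed by filling each argument slot of a predicate with a term from H, so an r-ary predicate gives |H|^r atoms:
  Q: 2;  S: 2;  R: 2
Total ground atoms: 2 + 2 + 2 = 6.

6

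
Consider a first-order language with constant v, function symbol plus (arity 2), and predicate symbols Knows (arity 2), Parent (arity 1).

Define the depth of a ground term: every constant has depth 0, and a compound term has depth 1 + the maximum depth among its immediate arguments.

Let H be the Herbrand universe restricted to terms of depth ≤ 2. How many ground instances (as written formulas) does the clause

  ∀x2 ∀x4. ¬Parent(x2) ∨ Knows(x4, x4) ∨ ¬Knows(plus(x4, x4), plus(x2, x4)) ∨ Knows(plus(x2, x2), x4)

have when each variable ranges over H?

Ground terms of depth ≤ 2:
  If N_k denotes the number of depth-≤k ground terms, the 1 constant gives N_0 = 1, and each function symbol of arity r contributes N_{k-1}^r new terms at level k: N_k = 1 + N_{k-1}^2.
  N_0 = 1
  N_1 = 1 + 1^2 = 2
  N_2 = 1 + 2^2 = 5
  Explicitly: v, plus(v, v), plus(v, plus(v, v)), plus(plus(v, v), v), plus(plus(v, v), plus(v, v)).
So there are 5 ground terms available for substitution.
The body mentions every one of the 2 quantified variables; since ground terms form a free algebra, no two substitutions collapse to the same formula.
Number of ground instances = 5^2 = 25.

25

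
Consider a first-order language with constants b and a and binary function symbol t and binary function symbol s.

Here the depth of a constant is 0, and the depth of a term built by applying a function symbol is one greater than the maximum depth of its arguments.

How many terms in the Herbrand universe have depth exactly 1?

8

Write N_k for the number of ground terms of depth ≤ k. A term of depth ≤ k is either a constant or a function symbol applied to arguments of depth ≤ k−1, so N_k = 2 + N_{k-1}^2 + N_{k-1}^2.
N_0 = 2
N_1 = 2 + 2^2 + 2^2 = 10
Terms of depth exactly 1: N_1 − N_0 = 10 − 2 = 8.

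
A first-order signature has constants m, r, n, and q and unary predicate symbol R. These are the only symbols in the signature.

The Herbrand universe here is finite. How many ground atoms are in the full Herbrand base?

With no function symbols, the Herbrand universe is just the 4 constants.
Ground atoms per predicate: R: 4.
Herbrand base size = 4 = 4.

4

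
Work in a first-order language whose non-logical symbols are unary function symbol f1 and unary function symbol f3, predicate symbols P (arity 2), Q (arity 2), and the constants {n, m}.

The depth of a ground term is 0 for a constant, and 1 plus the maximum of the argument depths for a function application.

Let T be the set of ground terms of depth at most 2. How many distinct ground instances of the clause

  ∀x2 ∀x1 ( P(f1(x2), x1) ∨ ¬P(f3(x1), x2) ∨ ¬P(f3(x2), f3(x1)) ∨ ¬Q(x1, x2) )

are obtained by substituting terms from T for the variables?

Ground terms of depth ≤ 2:
  Let N_k = |{terms of depth ≤ k}|. Then N_0 = 2 and N_k = 2 + N_{k-1} + N_{k-1} for k ≥ 1 (one summand per function symbol, arity giving the exponent).
  N_0 = 2
  N_1 = 2 + 2 + 2 = 6
  N_2 = 2 + 6 + 6 = 14
So there are 14 ground terms available for substitution.
The body mentions every one of the 2 quantified variables; since ground terms form a free algebra, no two substitutions collapse to the same formula.
Number of ground instances = 14^2 = 196.

196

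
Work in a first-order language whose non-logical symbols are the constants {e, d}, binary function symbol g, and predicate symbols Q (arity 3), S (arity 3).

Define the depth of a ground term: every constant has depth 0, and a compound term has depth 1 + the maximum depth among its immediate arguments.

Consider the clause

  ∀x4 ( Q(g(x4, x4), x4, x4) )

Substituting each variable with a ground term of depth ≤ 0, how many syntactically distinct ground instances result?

Ground terms of depth ≤ 0:
  Let N_k count ground terms of depth at most k. Each non-constant term of depth ≤ k is some function symbol applied to depth-≤(k−1) arguments, giving N_k = 2 + N_{k-1}^2.
  N_0 = 2
  Explicitly: e, d.
So there are 2 ground terms available for substitution.
The body mentions the single quantified variable x4; since ground terms form a free algebra, no two substitutions collapse to the same formula.
Number of ground instances = 2.

2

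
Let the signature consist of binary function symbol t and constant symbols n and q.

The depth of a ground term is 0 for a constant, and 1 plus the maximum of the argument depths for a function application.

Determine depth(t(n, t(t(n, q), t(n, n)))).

depth(t(n, q)) = 1 + max(0, 0) = 1
depth(t(n, n)) = 1 + max(0, 0) = 1
depth(t(t(n, q), t(n, n))) = 1 + max(1, 1) = 2
depth(t(n, t(t(n, q), t(n, n)))) = 1 + max(0, 2) = 3

3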